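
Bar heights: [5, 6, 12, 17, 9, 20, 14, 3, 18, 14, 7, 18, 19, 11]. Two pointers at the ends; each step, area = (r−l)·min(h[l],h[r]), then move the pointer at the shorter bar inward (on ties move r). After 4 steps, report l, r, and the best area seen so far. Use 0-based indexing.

[0,13] min(5,11)*13=65 best=65 * → l++
[1,13] min(6,11)*12=72 best=72 * → l++
[2,13] min(12,11)*11=121 best=121 * → r--
[2,12] min(12,19)*10=120 best=121 → l++

l=3, r=12, best area=121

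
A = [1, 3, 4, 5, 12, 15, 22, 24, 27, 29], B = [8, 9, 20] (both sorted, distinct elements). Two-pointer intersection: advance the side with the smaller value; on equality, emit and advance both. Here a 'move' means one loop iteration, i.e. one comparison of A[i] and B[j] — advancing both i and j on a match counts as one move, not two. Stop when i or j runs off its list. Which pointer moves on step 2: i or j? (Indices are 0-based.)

i

[i=0,j=0] 1<8 → i++
[i=1,j=0] 3<8 → i++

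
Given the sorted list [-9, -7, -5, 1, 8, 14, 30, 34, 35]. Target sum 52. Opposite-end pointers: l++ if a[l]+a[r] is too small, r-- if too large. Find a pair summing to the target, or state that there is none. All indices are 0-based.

l=0 r=8: -9+35=26 <52, l++
l=1 r=8: -7+35=28 <52, l++
l=2 r=8: -5+35=30 <52, l++
l=3 r=8: 1+35=36 <52, l++
l=4 r=8: 8+35=43 <52, l++
l=5 r=8: 14+35=49 <52, l++
l=6 r=8: 30+35=65 >52, r--
l=6 r=7: 30+34=64 >52, r--

no pair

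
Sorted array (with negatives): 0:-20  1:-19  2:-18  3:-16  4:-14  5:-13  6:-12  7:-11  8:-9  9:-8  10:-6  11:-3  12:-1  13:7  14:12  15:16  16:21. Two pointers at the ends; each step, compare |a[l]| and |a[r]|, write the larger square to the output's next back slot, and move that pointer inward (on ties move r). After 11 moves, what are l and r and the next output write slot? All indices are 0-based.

[0,16] |-20|<=|21| out[16]=441 → r--
[0,15] |-20|>|16| out[15]=400 → l++
[1,15] |-19|>|16| out[14]=361 → l++
[2,15] |-18|>|16| out[13]=324 → l++
[3,15] |-16|<=|16| out[12]=256 → r--
[3,14] |-16|>|12| out[11]=256 → l++
[4,14] |-14|>|12| out[10]=196 → l++
[5,14] |-13|>|12| out[9]=169 → l++
[6,14] |-12|<=|12| out[8]=144 → r--
[6,13] |-12|>|7| out[7]=144 → l++
[7,13] |-11|>|7| out[6]=121 → l++

l=8, r=13, next write slot=5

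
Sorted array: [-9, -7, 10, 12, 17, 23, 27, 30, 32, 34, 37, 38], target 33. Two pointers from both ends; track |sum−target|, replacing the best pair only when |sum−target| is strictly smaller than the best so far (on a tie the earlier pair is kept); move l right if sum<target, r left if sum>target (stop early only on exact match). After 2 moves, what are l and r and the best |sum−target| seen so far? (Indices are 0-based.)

l=2, r=11, best |Δ|=2

[0,11] -9+38=29 d=4 * → l++
[1,11] -7+38=31 d=2 * → l++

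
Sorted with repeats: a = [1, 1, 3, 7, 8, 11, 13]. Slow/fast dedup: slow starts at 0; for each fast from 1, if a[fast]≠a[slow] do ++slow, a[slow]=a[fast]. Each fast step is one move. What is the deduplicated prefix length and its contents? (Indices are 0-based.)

length 6; prefix = [1, 3, 7, 8, 11, 13]

slow=0 fast=1: a[fast]=1=a[slow] dup, fast++
slow=0 fast=2: a[fast]=3≠a[slow]=1 write a[1]=3, slow++,fast++
slow=1 fast=3: a[fast]=7≠a[slow]=3 write a[2]=7, slow++,fast++
slow=2 fast=4: a[fast]=8≠a[slow]=7 write a[3]=8, slow++,fast++
slow=3 fast=5: a[fast]=11≠a[slow]=8 write a[4]=11, slow++,fast++
slow=4 fast=6: a[fast]=13≠a[slow]=11 write a[5]=13, slow++,fast++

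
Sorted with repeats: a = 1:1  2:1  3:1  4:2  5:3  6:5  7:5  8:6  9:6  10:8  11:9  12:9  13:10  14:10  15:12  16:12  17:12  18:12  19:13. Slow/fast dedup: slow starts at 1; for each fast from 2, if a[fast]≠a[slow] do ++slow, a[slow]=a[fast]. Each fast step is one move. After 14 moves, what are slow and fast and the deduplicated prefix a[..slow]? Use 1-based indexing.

slow=9, fast=16, prefix=[1, 2, 3, 5, 6, 8, 9, 10, 12]

slow=1 fast=2: a[fast]=1=a[slow] dup, fast++
slow=1 fast=3: a[fast]=1=a[slow] dup, fast++
slow=1 fast=4: a[fast]=2≠a[slow]=1 write a[2]=2, slow++,fast++
slow=2 fast=5: a[fast]=3≠a[slow]=2 write a[3]=3, slow++,fast++
slow=3 fast=6: a[fast]=5≠a[slow]=3 write a[4]=5, slow++,fast++
slow=4 fast=7: a[fast]=5=a[slow] dup, fast++
slow=4 fast=8: a[fast]=6≠a[slow]=5 write a[5]=6, slow++,fast++
slow=5 fast=9: a[fast]=6=a[slow] dup, fast++
slow=5 fast=10: a[fast]=8≠a[slow]=6 write a[6]=8, slow++,fast++
slow=6 fast=11: a[fast]=9≠a[slow]=8 write a[7]=9, slow++,fast++
slow=7 fast=12: a[fast]=9=a[slow] dup, fast++
slow=7 fast=13: a[fast]=10≠a[slow]=9 write a[8]=10, slow++,fast++
slow=8 fast=14: a[fast]=10=a[slow] dup, fast++
slow=8 fast=15: a[fast]=12≠a[slow]=10 write a[9]=12, slow++,fast++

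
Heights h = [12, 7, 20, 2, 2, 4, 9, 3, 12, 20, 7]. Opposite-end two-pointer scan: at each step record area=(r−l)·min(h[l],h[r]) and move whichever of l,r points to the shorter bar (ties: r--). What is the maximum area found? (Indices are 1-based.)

[1,11] min(12,7)*10=70 best=70 * → r--
[1,10] min(12,20)*9=108 best=108 * → l++
[2,10] min(7,20)*8=56 best=108 → l++
[3,10] min(20,20)*7=140 best=140 * → r--
[3,9] min(20,12)*6=72 best=140 → r--
[3,8] min(20,3)*5=15 best=140 → r--
[3,7] min(20,9)*4=36 best=140 → r--
[3,6] min(20,4)*3=12 best=140 → r--
[3,5] min(20,2)*2=4 best=140 → r--
[3,4] min(20,2)*1=2 best=140 → r--

max area = 140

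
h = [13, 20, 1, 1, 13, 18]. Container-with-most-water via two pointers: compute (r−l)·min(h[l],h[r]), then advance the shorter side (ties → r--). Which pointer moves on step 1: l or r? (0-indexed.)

l

[0,5] min(13,18)*5=65 best=65 * → l++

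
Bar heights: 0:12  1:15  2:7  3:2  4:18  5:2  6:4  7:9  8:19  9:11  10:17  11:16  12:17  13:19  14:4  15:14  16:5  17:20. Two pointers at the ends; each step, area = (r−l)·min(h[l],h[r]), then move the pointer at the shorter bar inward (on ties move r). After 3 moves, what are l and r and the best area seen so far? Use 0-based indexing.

[0,17] min(12,20)*17=204 best=204 * → l++
[1,17] min(15,20)*16=240 best=240 * → l++
[2,17] min(7,20)*15=105 best=240 → l++

l=3, r=17, best area=240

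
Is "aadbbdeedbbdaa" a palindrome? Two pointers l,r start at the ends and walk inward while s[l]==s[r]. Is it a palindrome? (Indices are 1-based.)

palindrome

l=1 r=14: 'a'=='a', l++,r--
l=2 r=13: 'a'=='a', l++,r--
l=3 r=12: 'd'=='d', l++,r--
l=4 r=11: 'b'=='b', l++,r--
l=5 r=10: 'b'=='b', l++,r--
l=6 r=9: 'd'=='d', l++,r--
l=7 r=8: 'e'=='e', l++,r--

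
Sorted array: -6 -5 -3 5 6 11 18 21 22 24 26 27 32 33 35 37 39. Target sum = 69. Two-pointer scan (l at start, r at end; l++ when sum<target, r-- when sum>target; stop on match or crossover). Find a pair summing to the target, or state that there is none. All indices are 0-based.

l=0 r=16: -6+39=33 <69, l++
l=1 r=16: -5+39=34 <69, l++
l=2 r=16: -3+39=36 <69, l++
l=3 r=16: 5+39=44 <69, l++
l=4 r=16: 6+39=45 <69, l++
l=5 r=16: 11+39=50 <69, l++
l=6 r=16: 18+39=57 <69, l++
l=7 r=16: 21+39=60 <69, l++
l=8 r=16: 22+39=61 <69, l++
l=9 r=16: 24+39=63 <69, l++
l=10 r=16: 26+39=65 <69, l++
l=11 r=16: 27+39=66 <69, l++
l=12 r=16: 32+39=71 >69, r--
l=12 r=15: 32+37=69, found

(32, 37)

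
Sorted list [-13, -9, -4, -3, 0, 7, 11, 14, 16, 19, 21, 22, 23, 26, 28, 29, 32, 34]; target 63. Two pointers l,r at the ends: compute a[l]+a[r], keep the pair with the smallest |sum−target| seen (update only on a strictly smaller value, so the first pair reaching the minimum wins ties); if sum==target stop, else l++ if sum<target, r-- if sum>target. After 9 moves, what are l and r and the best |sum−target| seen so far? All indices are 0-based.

l=9, r=17, best |Δ|=13

l=0 r=17: -13+34=21 d=42 *, l++
l=1 r=17: -9+34=25 d=38 *, l++
l=2 r=17: -4+34=30 d=33 *, l++
l=3 r=17: -3+34=31 d=32 *, l++
l=4 r=17: 0+34=34 d=29 *, l++
l=5 r=17: 7+34=41 d=22 *, l++
l=6 r=17: 11+34=45 d=18 *, l++
l=7 r=17: 14+34=48 d=15 *, l++
l=8 r=17: 16+34=50 d=13 *, l++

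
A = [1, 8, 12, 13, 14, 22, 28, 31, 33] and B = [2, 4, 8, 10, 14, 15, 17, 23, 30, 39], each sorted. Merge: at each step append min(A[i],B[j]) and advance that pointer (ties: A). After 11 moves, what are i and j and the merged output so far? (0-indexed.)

[i=0,j=0] A[i]=1<=B[j]=2 take 1 → i++
[i=1,j=0] A[i]=8>B[j]=2 take 2 → j++
[i=1,j=1] A[i]=8>B[j]=4 take 4 → j++
[i=1,j=2] A[i]=8<=B[j]=8 take 8 → i++
[i=2,j=2] A[i]=12>B[j]=8 take 8 → j++
[i=2,j=3] A[i]=12>B[j]=10 take 10 → j++
[i=2,j=4] A[i]=12<=B[j]=14 take 12 → i++
[i=3,j=4] A[i]=13<=B[j]=14 take 13 → i++
[i=4,j=4] A[i]=14<=B[j]=14 take 14 → i++
[i=5,j=4] A[i]=22>B[j]=14 take 14 → j++
[i=5,j=5] A[i]=22>B[j]=15 take 15 → j++

i=5, j=6, merged so far=[1, 2, 4, 8, 8, 10, 12, 13, 14, 14, 15]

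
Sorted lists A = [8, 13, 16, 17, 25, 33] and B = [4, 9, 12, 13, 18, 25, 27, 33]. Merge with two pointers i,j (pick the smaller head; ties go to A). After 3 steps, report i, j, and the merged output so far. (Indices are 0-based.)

i=1, j=2, merged so far=[4, 8, 9]

i=0 j=0: A[i]=8>B[j]=4 take 4, j++
i=0 j=1: A[i]=8<=B[j]=9 take 8, i++
i=1 j=1: A[i]=13>B[j]=9 take 9, j++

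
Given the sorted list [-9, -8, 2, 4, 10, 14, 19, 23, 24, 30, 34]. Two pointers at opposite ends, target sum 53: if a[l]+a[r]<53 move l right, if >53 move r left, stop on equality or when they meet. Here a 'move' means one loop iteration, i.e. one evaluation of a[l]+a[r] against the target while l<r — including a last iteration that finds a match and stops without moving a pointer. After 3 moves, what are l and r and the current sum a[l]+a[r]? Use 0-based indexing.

l=0 r=10: -9+34=25 <53, l++
l=1 r=10: -8+34=26 <53, l++
l=2 r=10: 2+34=36 <53, l++

l=3, r=10, sum=38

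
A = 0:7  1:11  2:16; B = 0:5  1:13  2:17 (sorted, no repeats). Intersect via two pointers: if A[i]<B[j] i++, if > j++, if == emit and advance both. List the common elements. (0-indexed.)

[i=0,j=0] 7>5 → j++
[i=0,j=1] 7<13 → i++
[i=1,j=1] 11<13 → i++
[i=2,j=1] 16>13 → j++
[i=2,j=2] 16<17 → i++

intersection = []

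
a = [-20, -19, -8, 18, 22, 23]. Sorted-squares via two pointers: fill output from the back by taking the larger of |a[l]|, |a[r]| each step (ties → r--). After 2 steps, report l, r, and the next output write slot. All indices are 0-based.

l=0, r=3, next write slot=3

[0,5] |-20|<=|23| out[5]=529 → r--
[0,4] |-20|<=|22| out[4]=484 → r--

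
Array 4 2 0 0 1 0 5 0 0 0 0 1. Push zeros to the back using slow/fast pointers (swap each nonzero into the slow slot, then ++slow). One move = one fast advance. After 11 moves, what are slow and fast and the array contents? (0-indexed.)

(s=0,f=0) a[fast]=4≠0 swap→a[0]=4 → slow++,fast++
(s=1,f=1) a[fast]=2≠0 swap→a[1]=2 → slow++,fast++
(s=2,f=2) a[fast]=0 → fast++
(s=2,f=3) a[fast]=0 → fast++
(s=2,f=4) a[fast]=1≠0 swap→a[2]=1 → slow++,fast++
(s=3,f=5) a[fast]=0 → fast++
(s=3,f=6) a[fast]=5≠0 swap→a[3]=5 → slow++,fast++
(s=4,f=7) a[fast]=0 → fast++
(s=4,f=8) a[fast]=0 → fast++
(s=4,f=9) a[fast]=0 → fast++
(s=4,f=10) a[fast]=0 → fast++

slow=4, fast=11, a=[4, 2, 1, 5, 0, 0, 0, 0, 0, 0, 0, 1]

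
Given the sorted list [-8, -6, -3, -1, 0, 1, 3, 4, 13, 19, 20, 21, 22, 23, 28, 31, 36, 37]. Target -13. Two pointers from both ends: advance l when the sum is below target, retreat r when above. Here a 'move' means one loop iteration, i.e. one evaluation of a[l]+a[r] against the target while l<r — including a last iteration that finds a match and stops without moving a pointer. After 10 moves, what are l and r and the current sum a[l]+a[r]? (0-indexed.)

l=0 r=17: -8+37=29 >-13, r--
l=0 r=16: -8+36=28 >-13, r--
l=0 r=15: -8+31=23 >-13, r--
l=0 r=14: -8+28=20 >-13, r--
l=0 r=13: -8+23=15 >-13, r--
l=0 r=12: -8+22=14 >-13, r--
l=0 r=11: -8+21=13 >-13, r--
l=0 r=10: -8+20=12 >-13, r--
l=0 r=9: -8+19=11 >-13, r--
l=0 r=8: -8+13=5 >-13, r--

l=0, r=7, sum=-4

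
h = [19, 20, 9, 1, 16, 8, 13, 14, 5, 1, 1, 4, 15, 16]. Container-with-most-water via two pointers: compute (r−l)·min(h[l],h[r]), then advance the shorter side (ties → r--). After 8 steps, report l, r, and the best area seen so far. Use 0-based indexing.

[0,13] min(19,16)*13=208 best=208 * → r--
[0,12] min(19,15)*12=180 best=208 → r--
[0,11] min(19,4)*11=44 best=208 → r--
[0,10] min(19,1)*10=10 best=208 → r--
[0,9] min(19,1)*9=9 best=208 → r--
[0,8] min(19,5)*8=40 best=208 → r--
[0,7] min(19,14)*7=98 best=208 → r--
[0,6] min(19,13)*6=78 best=208 → r--

l=0, r=5, best area=208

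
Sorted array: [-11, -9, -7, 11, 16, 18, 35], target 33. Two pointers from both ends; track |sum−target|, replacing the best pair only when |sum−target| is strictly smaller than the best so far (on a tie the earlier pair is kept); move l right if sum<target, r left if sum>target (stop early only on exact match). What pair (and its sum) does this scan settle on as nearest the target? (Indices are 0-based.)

[0,6] -11+35=24 d=9 * → l++
[1,6] -9+35=26 d=7 * → l++
[2,6] -7+35=28 d=5 * → l++
[3,6] 11+35=46 d=13 → r--
[3,5] 11+18=29 d=4 * → l++
[4,5] 16+18=34 d=1 * → r--

pair (16, 18) with sum 34 (|Δ|=1)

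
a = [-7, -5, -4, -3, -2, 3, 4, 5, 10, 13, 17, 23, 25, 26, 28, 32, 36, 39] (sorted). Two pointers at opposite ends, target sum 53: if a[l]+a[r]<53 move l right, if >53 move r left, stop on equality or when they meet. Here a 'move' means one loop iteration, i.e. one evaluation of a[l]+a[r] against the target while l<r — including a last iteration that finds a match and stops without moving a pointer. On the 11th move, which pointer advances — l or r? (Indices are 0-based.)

r

[0,17] -7+39=32 <53 → l++
[1,17] -5+39=34 <53 → l++
[2,17] -4+39=35 <53 → l++
[3,17] -3+39=36 <53 → l++
[4,17] -2+39=37 <53 → l++
[5,17] 3+39=42 <53 → l++
[6,17] 4+39=43 <53 → l++
[7,17] 5+39=44 <53 → l++
[8,17] 10+39=49 <53 → l++
[9,17] 13+39=52 <53 → l++
[10,17] 17+39=56 >53 → r--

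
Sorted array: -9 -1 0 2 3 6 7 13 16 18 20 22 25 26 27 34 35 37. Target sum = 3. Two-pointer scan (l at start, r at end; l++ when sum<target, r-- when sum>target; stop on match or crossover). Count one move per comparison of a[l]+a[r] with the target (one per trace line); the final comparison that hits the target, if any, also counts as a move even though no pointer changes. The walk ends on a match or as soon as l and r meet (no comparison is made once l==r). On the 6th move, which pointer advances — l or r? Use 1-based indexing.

r

[1,18] -9+37=28 >3 → r--
[1,17] -9+35=26 >3 → r--
[1,16] -9+34=25 >3 → r--
[1,15] -9+27=18 >3 → r--
[1,14] -9+26=17 >3 → r--
[1,13] -9+25=16 >3 → r--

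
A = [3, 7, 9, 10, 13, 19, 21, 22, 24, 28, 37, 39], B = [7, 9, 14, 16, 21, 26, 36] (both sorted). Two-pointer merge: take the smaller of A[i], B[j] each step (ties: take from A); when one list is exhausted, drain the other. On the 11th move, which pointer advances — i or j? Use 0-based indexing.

i

i=0 j=0: A[i]=3<=B[j]=7 take 3, i++
i=1 j=0: A[i]=7<=B[j]=7 take 7, i++
i=2 j=0: A[i]=9>B[j]=7 take 7, j++
i=2 j=1: A[i]=9<=B[j]=9 take 9, i++
i=3 j=1: A[i]=10>B[j]=9 take 9, j++
i=3 j=2: A[i]=10<=B[j]=14 take 10, i++
i=4 j=2: A[i]=13<=B[j]=14 take 13, i++
i=5 j=2: A[i]=19>B[j]=14 take 14, j++
i=5 j=3: A[i]=19>B[j]=16 take 16, j++
i=5 j=4: A[i]=19<=B[j]=21 take 19, i++
i=6 j=4: A[i]=21<=B[j]=21 take 21, i++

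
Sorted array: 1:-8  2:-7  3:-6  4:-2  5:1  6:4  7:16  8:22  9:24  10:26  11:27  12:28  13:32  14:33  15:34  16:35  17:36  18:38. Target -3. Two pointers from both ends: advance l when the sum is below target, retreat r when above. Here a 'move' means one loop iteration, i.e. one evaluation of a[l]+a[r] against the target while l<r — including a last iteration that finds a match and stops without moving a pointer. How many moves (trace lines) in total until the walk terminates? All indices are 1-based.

l=1 r=18: -8+38=30 >-3, r--
l=1 r=17: -8+36=28 >-3, r--
l=1 r=16: -8+35=27 >-3, r--
l=1 r=15: -8+34=26 >-3, r--
l=1 r=14: -8+33=25 >-3, r--
l=1 r=13: -8+32=24 >-3, r--
l=1 r=12: -8+28=20 >-3, r--
l=1 r=11: -8+27=19 >-3, r--
l=1 r=10: -8+26=18 >-3, r--
l=1 r=9: -8+24=16 >-3, r--
l=1 r=8: -8+22=14 >-3, r--
l=1 r=7: -8+16=8 >-3, r--
l=1 r=6: -8+4=-4 <-3, l++
l=2 r=6: -7+4=-3, found

14 moves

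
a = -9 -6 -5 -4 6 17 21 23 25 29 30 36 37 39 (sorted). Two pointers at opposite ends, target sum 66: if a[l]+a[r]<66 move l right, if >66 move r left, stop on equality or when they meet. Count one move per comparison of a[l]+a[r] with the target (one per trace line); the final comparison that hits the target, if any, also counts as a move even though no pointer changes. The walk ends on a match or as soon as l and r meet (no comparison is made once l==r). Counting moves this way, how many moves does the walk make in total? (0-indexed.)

l=0 r=13: -9+39=30 <66, l++
l=1 r=13: -6+39=33 <66, l++
l=2 r=13: -5+39=34 <66, l++
l=3 r=13: -4+39=35 <66, l++
l=4 r=13: 6+39=45 <66, l++
l=5 r=13: 17+39=56 <66, l++
l=6 r=13: 21+39=60 <66, l++
l=7 r=13: 23+39=62 <66, l++
l=8 r=13: 25+39=64 <66, l++
l=9 r=13: 29+39=68 >66, r--
l=9 r=12: 29+37=66, found

11 moves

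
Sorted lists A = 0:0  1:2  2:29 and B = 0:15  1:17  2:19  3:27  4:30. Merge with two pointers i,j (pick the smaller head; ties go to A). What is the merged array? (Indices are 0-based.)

[i=0,j=0] A[i]=0<=B[j]=15 take 0 → i++
[i=1,j=0] A[i]=2<=B[j]=15 take 2 → i++
[i=2,j=0] A[i]=29>B[j]=15 take 15 → j++
[i=2,j=1] A[i]=29>B[j]=17 take 17 → j++
[i=2,j=2] A[i]=29>B[j]=19 take 19 → j++
[i=2,j=3] A[i]=29>B[j]=27 take 27 → j++
[i=2,j=4] A[i]=29<=B[j]=30 take 29 → i++
[i=3,j=4] A done, take B[j]=30 → j++

[0, 2, 15, 17, 19, 27, 29, 30]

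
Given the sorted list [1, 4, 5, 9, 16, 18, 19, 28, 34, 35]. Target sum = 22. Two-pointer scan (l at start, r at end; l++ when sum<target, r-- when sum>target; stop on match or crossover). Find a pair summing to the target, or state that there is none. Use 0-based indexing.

(4, 18)

l=0 r=9: 1+35=36 >22, r--
l=0 r=8: 1+34=35 >22, r--
l=0 r=7: 1+28=29 >22, r--
l=0 r=6: 1+19=20 <22, l++
l=1 r=6: 4+19=23 >22, r--
l=1 r=5: 4+18=22, found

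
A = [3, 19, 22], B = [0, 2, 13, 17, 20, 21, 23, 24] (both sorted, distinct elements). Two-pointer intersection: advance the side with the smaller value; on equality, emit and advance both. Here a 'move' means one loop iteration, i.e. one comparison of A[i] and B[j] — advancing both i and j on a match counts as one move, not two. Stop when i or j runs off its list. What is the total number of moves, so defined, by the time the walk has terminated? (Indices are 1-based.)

[i=1,j=1] 3>0 → j++
[i=1,j=2] 3>2 → j++
[i=1,j=3] 3<13 → i++
[i=2,j=3] 19>13 → j++
[i=2,j=4] 19>17 → j++
[i=2,j=5] 19<20 → i++
[i=3,j=5] 22>20 → j++
[i=3,j=6] 22>21 → j++
[i=3,j=7] 22<23 → i++

9 moves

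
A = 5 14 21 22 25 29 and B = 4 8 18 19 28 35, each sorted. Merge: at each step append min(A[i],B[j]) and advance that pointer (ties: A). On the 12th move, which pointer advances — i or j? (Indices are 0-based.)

j

[i=0,j=0] A[i]=5>B[j]=4 take 4 → j++
[i=0,j=1] A[i]=5<=B[j]=8 take 5 → i++
[i=1,j=1] A[i]=14>B[j]=8 take 8 → j++
[i=1,j=2] A[i]=14<=B[j]=18 take 14 → i++
[i=2,j=2] A[i]=21>B[j]=18 take 18 → j++
[i=2,j=3] A[i]=21>B[j]=19 take 19 → j++
[i=2,j=4] A[i]=21<=B[j]=28 take 21 → i++
[i=3,j=4] A[i]=22<=B[j]=28 take 22 → i++
[i=4,j=4] A[i]=25<=B[j]=28 take 25 → i++
[i=5,j=4] A[i]=29>B[j]=28 take 28 → j++
[i=5,j=5] A[i]=29<=B[j]=35 take 29 → i++
[i=6,j=5] A done, take B[j]=35 → j++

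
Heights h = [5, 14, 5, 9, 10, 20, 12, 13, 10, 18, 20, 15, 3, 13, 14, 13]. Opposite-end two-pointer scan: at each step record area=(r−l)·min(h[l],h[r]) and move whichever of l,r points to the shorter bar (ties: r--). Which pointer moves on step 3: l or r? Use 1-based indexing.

r

[1,16] min(5,13)*15=75 best=75 * → l++
[2,16] min(14,13)*14=182 best=182 * → r--
[2,15] min(14,14)*13=182 best=182 → r--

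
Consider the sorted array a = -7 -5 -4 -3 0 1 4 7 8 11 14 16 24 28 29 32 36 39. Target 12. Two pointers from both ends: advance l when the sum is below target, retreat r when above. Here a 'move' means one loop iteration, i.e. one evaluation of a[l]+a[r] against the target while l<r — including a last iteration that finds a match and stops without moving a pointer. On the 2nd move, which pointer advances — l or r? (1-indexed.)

[1,18] -7+39=32 >12 → r--
[1,17] -7+36=29 >12 → r--

r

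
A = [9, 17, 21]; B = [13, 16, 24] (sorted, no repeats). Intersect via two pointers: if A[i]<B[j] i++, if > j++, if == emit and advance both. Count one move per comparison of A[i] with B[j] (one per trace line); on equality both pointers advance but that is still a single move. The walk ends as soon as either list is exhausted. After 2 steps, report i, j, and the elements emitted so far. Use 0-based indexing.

i=1, j=1, emitted=[]

[i=0,j=0] 9<13 → i++
[i=1,j=0] 17>13 → j++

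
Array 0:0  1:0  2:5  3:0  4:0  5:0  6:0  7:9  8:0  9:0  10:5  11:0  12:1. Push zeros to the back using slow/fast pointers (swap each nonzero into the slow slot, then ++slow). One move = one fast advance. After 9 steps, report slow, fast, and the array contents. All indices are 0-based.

(s=0,f=0) a[fast]=0 → fast++
(s=0,f=1) a[fast]=0 → fast++
(s=0,f=2) a[fast]=5≠0 swap→a[0]=5 → slow++,fast++
(s=1,f=3) a[fast]=0 → fast++
(s=1,f=4) a[fast]=0 → fast++
(s=1,f=5) a[fast]=0 → fast++
(s=1,f=6) a[fast]=0 → fast++
(s=1,f=7) a[fast]=9≠0 swap→a[1]=9 → slow++,fast++
(s=2,f=8) a[fast]=0 → fast++

slow=2, fast=9, a=[5, 9, 0, 0, 0, 0, 0, 0, 0, 0, 5, 0, 1]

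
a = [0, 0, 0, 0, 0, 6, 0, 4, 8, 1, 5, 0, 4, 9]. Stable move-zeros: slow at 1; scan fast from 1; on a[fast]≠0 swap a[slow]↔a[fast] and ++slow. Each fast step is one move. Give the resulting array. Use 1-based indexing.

[6, 4, 8, 1, 5, 4, 9, 0, 0, 0, 0, 0, 0, 0]

(s=1,f=1) a[fast]=0 → fast++
(s=1,f=2) a[fast]=0 → fast++
(s=1,f=3) a[fast]=0 → fast++
(s=1,f=4) a[fast]=0 → fast++
(s=1,f=5) a[fast]=0 → fast++
(s=1,f=6) a[fast]=6≠0 swap→a[1]=6 → slow++,fast++
(s=2,f=7) a[fast]=0 → fast++
(s=2,f=8) a[fast]=4≠0 swap→a[2]=4 → slow++,fast++
(s=3,f=9) a[fast]=8≠0 swap→a[3]=8 → slow++,fast++
(s=4,f=10) a[fast]=1≠0 swap→a[4]=1 → slow++,fast++
(s=5,f=11) a[fast]=5≠0 swap→a[5]=5 → slow++,fast++
(s=6,f=12) a[fast]=0 → fast++
(s=6,f=13) a[fast]=4≠0 swap→a[6]=4 → slow++,fast++
(s=7,f=14) a[fast]=9≠0 swap→a[7]=9 → slow++,fast++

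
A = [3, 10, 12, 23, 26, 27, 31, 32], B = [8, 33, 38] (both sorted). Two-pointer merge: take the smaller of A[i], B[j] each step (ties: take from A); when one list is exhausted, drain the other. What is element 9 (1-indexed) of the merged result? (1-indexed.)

i=1 j=1: A[i]=3<=B[j]=8 take 3, i++
i=2 j=1: A[i]=10>B[j]=8 take 8, j++
i=2 j=2: A[i]=10<=B[j]=33 take 10, i++
i=3 j=2: A[i]=12<=B[j]=33 take 12, i++
i=4 j=2: A[i]=23<=B[j]=33 take 23, i++
i=5 j=2: A[i]=26<=B[j]=33 take 26, i++
i=6 j=2: A[i]=27<=B[j]=33 take 27, i++
i=7 j=2: A[i]=31<=B[j]=33 take 31, i++
i=8 j=2: A[i]=32<=B[j]=33 take 32, i++
i=9 j=2: A done, take B[j]=33, j++
i=9 j=3: A done, take B[j]=38, j++

merged[9] = 32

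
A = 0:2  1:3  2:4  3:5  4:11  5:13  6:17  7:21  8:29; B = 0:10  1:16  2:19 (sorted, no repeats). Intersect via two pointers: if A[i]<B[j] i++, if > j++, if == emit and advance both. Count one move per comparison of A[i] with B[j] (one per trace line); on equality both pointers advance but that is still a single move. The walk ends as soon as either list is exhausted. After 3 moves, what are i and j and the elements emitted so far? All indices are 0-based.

i=3, j=0, emitted=[]

i=0 j=0: 2<10, i++
i=1 j=0: 3<10, i++
i=2 j=0: 4<10, i++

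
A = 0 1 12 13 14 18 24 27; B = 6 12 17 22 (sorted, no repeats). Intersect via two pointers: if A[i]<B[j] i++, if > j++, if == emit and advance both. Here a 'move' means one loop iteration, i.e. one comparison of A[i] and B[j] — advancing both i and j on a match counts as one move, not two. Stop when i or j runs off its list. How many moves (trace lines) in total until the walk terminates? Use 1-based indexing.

i=1 j=1: 0<6, i++
i=2 j=1: 1<6, i++
i=3 j=1: 12>6, j++
i=3 j=2: 12==12 emit, i++,j++
i=4 j=3: 13<17, i++
i=5 j=3: 14<17, i++
i=6 j=3: 18>17, j++
i=6 j=4: 18<22, i++
i=7 j=4: 24>22, j++

9 moves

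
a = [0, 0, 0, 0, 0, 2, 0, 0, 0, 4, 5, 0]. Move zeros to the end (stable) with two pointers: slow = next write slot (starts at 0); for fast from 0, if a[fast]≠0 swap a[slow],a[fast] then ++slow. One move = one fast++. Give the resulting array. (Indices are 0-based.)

(s=0,f=0) a[fast]=0 → fast++
(s=0,f=1) a[fast]=0 → fast++
(s=0,f=2) a[fast]=0 → fast++
(s=0,f=3) a[fast]=0 → fast++
(s=0,f=4) a[fast]=0 → fast++
(s=0,f=5) a[fast]=2≠0 swap→a[0]=2 → slow++,fast++
(s=1,f=6) a[fast]=0 → fast++
(s=1,f=7) a[fast]=0 → fast++
(s=1,f=8) a[fast]=0 → fast++
(s=1,f=9) a[fast]=4≠0 swap→a[1]=4 → slow++,fast++
(s=2,f=10) a[fast]=5≠0 swap→a[2]=5 → slow++,fast++
(s=3,f=11) a[fast]=0 → fast++

[2, 4, 5, 0, 0, 0, 0, 0, 0, 0, 0, 0]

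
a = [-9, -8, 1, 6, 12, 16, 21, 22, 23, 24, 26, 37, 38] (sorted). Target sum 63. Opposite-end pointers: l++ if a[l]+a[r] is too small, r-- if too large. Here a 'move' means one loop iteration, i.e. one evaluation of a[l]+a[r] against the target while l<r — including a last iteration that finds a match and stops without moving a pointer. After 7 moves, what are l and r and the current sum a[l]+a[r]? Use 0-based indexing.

l=7, r=12, sum=60

[0,12] -9+38=29 <63 → l++
[1,12] -8+38=30 <63 → l++
[2,12] 1+38=39 <63 → l++
[3,12] 6+38=44 <63 → l++
[4,12] 12+38=50 <63 → l++
[5,12] 16+38=54 <63 → l++
[6,12] 21+38=59 <63 → l++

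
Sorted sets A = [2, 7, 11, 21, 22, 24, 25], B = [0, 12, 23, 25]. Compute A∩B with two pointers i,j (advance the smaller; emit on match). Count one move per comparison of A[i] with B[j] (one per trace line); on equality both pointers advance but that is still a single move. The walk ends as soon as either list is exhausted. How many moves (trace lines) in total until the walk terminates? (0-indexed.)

10 moves

[i=0,j=0] 2>0 → j++
[i=0,j=1] 2<12 → i++
[i=1,j=1] 7<12 → i++
[i=2,j=1] 11<12 → i++
[i=3,j=1] 21>12 → j++
[i=3,j=2] 21<23 → i++
[i=4,j=2] 22<23 → i++
[i=5,j=2] 24>23 → j++
[i=5,j=3] 24<25 → i++
[i=6,j=3] 25==25 emit → i++,j++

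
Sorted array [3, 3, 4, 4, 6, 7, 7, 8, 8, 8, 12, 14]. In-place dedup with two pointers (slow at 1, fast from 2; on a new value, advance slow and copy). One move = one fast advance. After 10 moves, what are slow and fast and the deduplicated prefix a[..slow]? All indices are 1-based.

slow=6, fast=12, prefix=[3, 4, 6, 7, 8, 12]

slow=1 fast=2: a[fast]=3=a[slow] dup, fast++
slow=1 fast=3: a[fast]=4≠a[slow]=3 write a[2]=4, slow++,fast++
slow=2 fast=4: a[fast]=4=a[slow] dup, fast++
slow=2 fast=5: a[fast]=6≠a[slow]=4 write a[3]=6, slow++,fast++
slow=3 fast=6: a[fast]=7≠a[slow]=6 write a[4]=7, slow++,fast++
slow=4 fast=7: a[fast]=7=a[slow] dup, fast++
slow=4 fast=8: a[fast]=8≠a[slow]=7 write a[5]=8, slow++,fast++
slow=5 fast=9: a[fast]=8=a[slow] dup, fast++
slow=5 fast=10: a[fast]=8=a[slow] dup, fast++
slow=5 fast=11: a[fast]=12≠a[slow]=8 write a[6]=12, slow++,fast++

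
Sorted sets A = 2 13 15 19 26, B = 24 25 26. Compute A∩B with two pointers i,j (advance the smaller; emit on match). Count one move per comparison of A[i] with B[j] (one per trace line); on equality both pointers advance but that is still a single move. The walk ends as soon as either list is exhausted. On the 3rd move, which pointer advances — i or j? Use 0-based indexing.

i

[i=0,j=0] 2<24 → i++
[i=1,j=0] 13<24 → i++
[i=2,j=0] 15<24 → i++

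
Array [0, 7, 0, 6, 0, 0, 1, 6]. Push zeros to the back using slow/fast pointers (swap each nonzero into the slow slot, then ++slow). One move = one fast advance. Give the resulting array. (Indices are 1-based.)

[7, 6, 1, 6, 0, 0, 0, 0]

(s=1,f=1) a[fast]=0 → fast++
(s=1,f=2) a[fast]=7≠0 swap→a[1]=7 → slow++,fast++
(s=2,f=3) a[fast]=0 → fast++
(s=2,f=4) a[fast]=6≠0 swap→a[2]=6 → slow++,fast++
(s=3,f=5) a[fast]=0 → fast++
(s=3,f=6) a[fast]=0 → fast++
(s=3,f=7) a[fast]=1≠0 swap→a[3]=1 → slow++,fast++
(s=4,f=8) a[fast]=6≠0 swap→a[4]=6 → slow++,fast++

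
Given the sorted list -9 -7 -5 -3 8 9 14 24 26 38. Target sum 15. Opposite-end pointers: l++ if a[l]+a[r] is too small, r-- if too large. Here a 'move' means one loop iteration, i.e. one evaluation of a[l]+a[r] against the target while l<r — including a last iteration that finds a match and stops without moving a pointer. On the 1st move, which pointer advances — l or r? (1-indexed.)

r

[1,10] -9+38=29 >15 → r--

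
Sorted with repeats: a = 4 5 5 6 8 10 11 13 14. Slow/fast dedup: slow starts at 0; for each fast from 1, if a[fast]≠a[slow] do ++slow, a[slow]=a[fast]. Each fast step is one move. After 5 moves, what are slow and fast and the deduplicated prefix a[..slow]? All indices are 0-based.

(s=0,f=1) a[fast]=5≠a[slow]=4 write a[1]=5 → slow++,fast++
(s=1,f=2) a[fast]=5=a[slow] dup → fast++
(s=1,f=3) a[fast]=6≠a[slow]=5 write a[2]=6 → slow++,fast++
(s=2,f=4) a[fast]=8≠a[slow]=6 write a[3]=8 → slow++,fast++
(s=3,f=5) a[fast]=10≠a[slow]=8 write a[4]=10 → slow++,fast++

slow=4, fast=6, prefix=[4, 5, 6, 8, 10]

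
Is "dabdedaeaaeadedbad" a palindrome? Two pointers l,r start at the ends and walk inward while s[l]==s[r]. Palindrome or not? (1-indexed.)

l=1 r=18: 'd'=='d', l++,r--
l=2 r=17: 'a'=='a', l++,r--
l=3 r=16: 'b'=='b', l++,r--
l=4 r=15: 'd'=='d', l++,r--
l=5 r=14: 'e'=='e', l++,r--
l=6 r=13: 'd'=='d', l++,r--
l=7 r=12: 'a'=='a', l++,r--
l=8 r=11: 'e'=='e', l++,r--
l=9 r=10: 'a'=='a', l++,r--

palindrome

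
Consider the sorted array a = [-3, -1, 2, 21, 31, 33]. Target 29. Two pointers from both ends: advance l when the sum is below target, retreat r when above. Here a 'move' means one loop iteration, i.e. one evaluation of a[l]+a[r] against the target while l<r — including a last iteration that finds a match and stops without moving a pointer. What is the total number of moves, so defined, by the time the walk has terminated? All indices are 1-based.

5 moves

[1,6] -3+33=30 >29 → r--
[1,5] -3+31=28 <29 → l++
[2,5] -1+31=30 >29 → r--
[2,4] -1+21=20 <29 → l++
[3,4] 2+21=23 <29 → l++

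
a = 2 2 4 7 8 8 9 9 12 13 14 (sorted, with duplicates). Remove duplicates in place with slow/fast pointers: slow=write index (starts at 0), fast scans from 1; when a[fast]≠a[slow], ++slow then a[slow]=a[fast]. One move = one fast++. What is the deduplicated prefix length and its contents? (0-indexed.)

length 8; prefix = [2, 4, 7, 8, 9, 12, 13, 14]

(s=0,f=1) a[fast]=2=a[slow] dup → fast++
(s=0,f=2) a[fast]=4≠a[slow]=2 write a[1]=4 → slow++,fast++
(s=1,f=3) a[fast]=7≠a[slow]=4 write a[2]=7 → slow++,fast++
(s=2,f=4) a[fast]=8≠a[slow]=7 write a[3]=8 → slow++,fast++
(s=3,f=5) a[fast]=8=a[slow] dup → fast++
(s=3,f=6) a[fast]=9≠a[slow]=8 write a[4]=9 → slow++,fast++
(s=4,f=7) a[fast]=9=a[slow] dup → fast++
(s=4,f=8) a[fast]=12≠a[slow]=9 write a[5]=12 → slow++,fast++
(s=5,f=9) a[fast]=13≠a[slow]=12 write a[6]=13 → slow++,fast++
(s=6,f=10) a[fast]=14≠a[slow]=13 write a[7]=14 → slow++,fast++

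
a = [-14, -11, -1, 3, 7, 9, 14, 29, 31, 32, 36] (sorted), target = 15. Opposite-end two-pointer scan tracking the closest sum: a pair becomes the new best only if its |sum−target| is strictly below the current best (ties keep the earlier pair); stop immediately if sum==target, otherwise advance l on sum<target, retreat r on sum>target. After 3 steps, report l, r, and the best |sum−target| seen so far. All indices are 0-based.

l=0, r=7, best |Δ|=2

l=0 r=10: -14+36=22 d=7 *, r--
l=0 r=9: -14+32=18 d=3 *, r--
l=0 r=8: -14+31=17 d=2 *, r--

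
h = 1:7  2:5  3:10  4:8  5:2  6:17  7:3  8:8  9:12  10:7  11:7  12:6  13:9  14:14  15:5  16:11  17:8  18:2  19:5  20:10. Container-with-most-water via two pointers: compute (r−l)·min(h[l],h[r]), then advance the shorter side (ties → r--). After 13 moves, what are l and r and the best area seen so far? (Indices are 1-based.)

l=6, r=12, best area=170

[1,20] min(7,10)*19=133 best=133 * → l++
[2,20] min(5,10)*18=90 best=133 → l++
[3,20] min(10,10)*17=170 best=170 * → r--
[3,19] min(10,5)*16=80 best=170 → r--
[3,18] min(10,2)*15=30 best=170 → r--
[3,17] min(10,8)*14=112 best=170 → r--
[3,16] min(10,11)*13=130 best=170 → l++
[4,16] min(8,11)*12=96 best=170 → l++
[5,16] min(2,11)*11=22 best=170 → l++
[6,16] min(17,11)*10=110 best=170 → r--
[6,15] min(17,5)*9=45 best=170 → r--
[6,14] min(17,14)*8=112 best=170 → r--
[6,13] min(17,9)*7=63 best=170 → r--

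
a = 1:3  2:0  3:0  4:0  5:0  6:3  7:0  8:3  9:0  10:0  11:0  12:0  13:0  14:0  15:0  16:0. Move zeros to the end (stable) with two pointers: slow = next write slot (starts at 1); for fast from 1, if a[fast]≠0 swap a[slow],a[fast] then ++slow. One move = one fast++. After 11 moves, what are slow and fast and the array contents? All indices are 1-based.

slow=4, fast=12, a=[3, 3, 3, 0, 0, 0, 0, 0, 0, 0, 0, 0, 0, 0, 0, 0]

(s=1,f=1) a[fast]=3≠0 swap→a[1]=3 → slow++,fast++
(s=2,f=2) a[fast]=0 → fast++
(s=2,f=3) a[fast]=0 → fast++
(s=2,f=4) a[fast]=0 → fast++
(s=2,f=5) a[fast]=0 → fast++
(s=2,f=6) a[fast]=3≠0 swap→a[2]=3 → slow++,fast++
(s=3,f=7) a[fast]=0 → fast++
(s=3,f=8) a[fast]=3≠0 swap→a[3]=3 → slow++,fast++
(s=4,f=9) a[fast]=0 → fast++
(s=4,f=10) a[fast]=0 → fast++
(s=4,f=11) a[fast]=0 → fast++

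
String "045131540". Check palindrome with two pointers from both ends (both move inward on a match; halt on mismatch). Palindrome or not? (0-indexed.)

[0,8] '0'=='0' → l++,r--
[1,7] '4'=='4' → l++,r--
[2,6] '5'=='5' → l++,r--
[3,5] '1'=='1' → l++,r--

palindrome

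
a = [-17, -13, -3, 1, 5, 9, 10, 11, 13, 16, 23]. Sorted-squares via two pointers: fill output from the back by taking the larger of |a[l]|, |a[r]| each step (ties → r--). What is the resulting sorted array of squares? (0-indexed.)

[1, 9, 25, 81, 100, 121, 169, 169, 256, 289, 529]

[0,10] |-17|<=|23| out[10]=529 → r--
[0,9] |-17|>|16| out[9]=289 → l++
[1,9] |-13|<=|16| out[8]=256 → r--
[1,8] |-13|<=|13| out[7]=169 → r--
[1,7] |-13|>|11| out[6]=169 → l++
[2,7] |-3|<=|11| out[5]=121 → r--
[2,6] |-3|<=|10| out[4]=100 → r--
[2,5] |-3|<=|9| out[3]=81 → r--
[2,4] |-3|<=|5| out[2]=25 → r--
[2,3] |-3|>|1| out[1]=9 → l++
[3,3] |1|<=|1| out[0]=1 → r--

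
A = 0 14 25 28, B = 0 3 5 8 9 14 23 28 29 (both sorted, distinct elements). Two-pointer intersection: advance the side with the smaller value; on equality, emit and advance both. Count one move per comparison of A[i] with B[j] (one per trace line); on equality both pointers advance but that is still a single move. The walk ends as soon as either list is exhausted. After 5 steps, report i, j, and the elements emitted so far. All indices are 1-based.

[i=1,j=1] 0==0 emit → i++,j++
[i=2,j=2] 14>3 → j++
[i=2,j=3] 14>5 → j++
[i=2,j=4] 14>8 → j++
[i=2,j=5] 14>9 → j++

i=2, j=6, emitted=[0]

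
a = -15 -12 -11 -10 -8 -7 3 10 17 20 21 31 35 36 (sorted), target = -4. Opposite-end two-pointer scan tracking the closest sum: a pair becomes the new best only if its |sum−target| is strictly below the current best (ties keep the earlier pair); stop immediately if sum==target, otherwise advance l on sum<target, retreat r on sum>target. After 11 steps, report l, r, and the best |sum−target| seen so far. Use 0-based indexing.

[0,13] -15+36=21 d=25 * → r--
[0,12] -15+35=20 d=24 * → r--
[0,11] -15+31=16 d=20 * → r--
[0,10] -15+21=6 d=10 * → r--
[0,9] -15+20=5 d=9 * → r--
[0,8] -15+17=2 d=6 * → r--
[0,7] -15+10=-5 d=1 * → l++
[1,7] -12+10=-2 d=2 → r--
[1,6] -12+3=-9 d=5 → l++
[2,6] -11+3=-8 d=4 → l++
[3,6] -10+3=-7 d=3 → l++

l=4, r=6, best |Δ|=1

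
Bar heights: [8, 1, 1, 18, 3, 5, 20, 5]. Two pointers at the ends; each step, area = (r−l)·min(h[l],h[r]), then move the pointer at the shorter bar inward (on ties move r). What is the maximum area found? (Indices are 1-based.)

max area = 54

l=1 r=8: min(8,5)*7=35 best=35 *, r--
l=1 r=7: min(8,20)*6=48 best=48 *, l++
l=2 r=7: min(1,20)*5=5 best=48, l++
l=3 r=7: min(1,20)*4=4 best=48, l++
l=4 r=7: min(18,20)*3=54 best=54 *, l++
l=5 r=7: min(3,20)*2=6 best=54, l++
l=6 r=7: min(5,20)*1=5 best=54, l++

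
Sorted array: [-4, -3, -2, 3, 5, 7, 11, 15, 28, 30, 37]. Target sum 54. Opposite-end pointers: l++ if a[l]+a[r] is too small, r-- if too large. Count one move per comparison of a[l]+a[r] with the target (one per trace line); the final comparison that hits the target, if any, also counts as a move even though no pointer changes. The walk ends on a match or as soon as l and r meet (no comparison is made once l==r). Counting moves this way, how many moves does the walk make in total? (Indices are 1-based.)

[1,11] -4+37=33 <54 → l++
[2,11] -3+37=34 <54 → l++
[3,11] -2+37=35 <54 → l++
[4,11] 3+37=40 <54 → l++
[5,11] 5+37=42 <54 → l++
[6,11] 7+37=44 <54 → l++
[7,11] 11+37=48 <54 → l++
[8,11] 15+37=52 <54 → l++
[9,11] 28+37=65 >54 → r--
[9,10] 28+30=58 >54 → r--

10 moves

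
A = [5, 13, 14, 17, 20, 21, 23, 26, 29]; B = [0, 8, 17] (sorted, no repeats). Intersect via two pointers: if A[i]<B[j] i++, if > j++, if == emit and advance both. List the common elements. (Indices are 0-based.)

intersection = [17]

i=0 j=0: 5>0, j++
i=0 j=1: 5<8, i++
i=1 j=1: 13>8, j++
i=1 j=2: 13<17, i++
i=2 j=2: 14<17, i++
i=3 j=2: 17==17 emit, i++,j++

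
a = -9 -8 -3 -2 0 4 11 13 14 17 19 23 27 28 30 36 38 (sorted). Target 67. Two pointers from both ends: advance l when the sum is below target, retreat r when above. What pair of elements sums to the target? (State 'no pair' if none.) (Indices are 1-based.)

l=1 r=17: -9+38=29 <67, l++
l=2 r=17: -8+38=30 <67, l++
l=3 r=17: -3+38=35 <67, l++
l=4 r=17: -2+38=36 <67, l++
l=5 r=17: 0+38=38 <67, l++
l=6 r=17: 4+38=42 <67, l++
l=7 r=17: 11+38=49 <67, l++
l=8 r=17: 13+38=51 <67, l++
l=9 r=17: 14+38=52 <67, l++
l=10 r=17: 17+38=55 <67, l++
l=11 r=17: 19+38=57 <67, l++
l=12 r=17: 23+38=61 <67, l++
l=13 r=17: 27+38=65 <67, l++
l=14 r=17: 28+38=66 <67, l++
l=15 r=17: 30+38=68 >67, r--
l=15 r=16: 30+36=66 <67, l++

no pair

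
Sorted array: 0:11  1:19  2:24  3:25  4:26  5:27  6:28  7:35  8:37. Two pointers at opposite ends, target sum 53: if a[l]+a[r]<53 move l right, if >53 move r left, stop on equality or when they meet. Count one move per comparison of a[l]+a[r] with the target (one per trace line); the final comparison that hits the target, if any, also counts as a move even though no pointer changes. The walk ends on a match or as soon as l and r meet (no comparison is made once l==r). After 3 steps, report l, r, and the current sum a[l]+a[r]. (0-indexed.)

l=1, r=6, sum=47

[0,8] 11+37=48 <53 → l++
[1,8] 19+37=56 >53 → r--
[1,7] 19+35=54 >53 → r--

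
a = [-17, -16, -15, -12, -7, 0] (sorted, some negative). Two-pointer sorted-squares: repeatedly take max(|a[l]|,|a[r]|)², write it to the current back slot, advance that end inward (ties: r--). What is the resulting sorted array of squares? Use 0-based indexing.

[0, 49, 144, 225, 256, 289]

l=0 r=5: |-17|>|0| out[5]=289, l++
l=1 r=5: |-16|>|0| out[4]=256, l++
l=2 r=5: |-15|>|0| out[3]=225, l++
l=3 r=5: |-12|>|0| out[2]=144, l++
l=4 r=5: |-7|>|0| out[1]=49, l++
l=5 r=5: |0|<=|0| out[0]=0, r--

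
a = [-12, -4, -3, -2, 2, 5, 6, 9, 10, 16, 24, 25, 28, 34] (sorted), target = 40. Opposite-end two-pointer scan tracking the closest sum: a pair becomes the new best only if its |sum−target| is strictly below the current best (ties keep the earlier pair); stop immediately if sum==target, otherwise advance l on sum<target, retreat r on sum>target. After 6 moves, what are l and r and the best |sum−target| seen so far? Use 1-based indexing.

l=7, r=14, best |Δ|=1

[1,14] -12+34=22 d=18 * → l++
[2,14] -4+34=30 d=10 * → l++
[3,14] -3+34=31 d=9 * → l++
[4,14] -2+34=32 d=8 * → l++
[5,14] 2+34=36 d=4 * → l++
[6,14] 5+34=39 d=1 * → l++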